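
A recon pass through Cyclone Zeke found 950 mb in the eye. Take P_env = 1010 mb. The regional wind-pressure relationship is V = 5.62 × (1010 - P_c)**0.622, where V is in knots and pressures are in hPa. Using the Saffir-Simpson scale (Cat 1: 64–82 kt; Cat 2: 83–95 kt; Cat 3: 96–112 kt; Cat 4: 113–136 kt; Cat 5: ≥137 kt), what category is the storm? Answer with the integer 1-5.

1

ΔP = 1010 − 950 = 60 mb.
V ≈ 5.62 × 60^0.622 = 5.62 × 12.76 ≈ 72 kt.
72 kt falls in the Category 1 band.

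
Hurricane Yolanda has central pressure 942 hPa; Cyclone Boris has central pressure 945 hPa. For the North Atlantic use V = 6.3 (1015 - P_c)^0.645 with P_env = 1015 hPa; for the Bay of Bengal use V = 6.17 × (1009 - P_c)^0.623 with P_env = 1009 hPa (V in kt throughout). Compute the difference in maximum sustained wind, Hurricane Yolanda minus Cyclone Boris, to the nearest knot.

Hurricane Yolanda: ΔP = 73; V ≈ 6.3 × 73^0.645 ≈ 100.27 kt.
Cyclone Boris: ΔP = 64; V ≈ 6.17 × 64^0.623 ≈ 82.33 kt.
Difference ≈ 100.27 − 82.33 = 17.94 → 18 kt.

18 kt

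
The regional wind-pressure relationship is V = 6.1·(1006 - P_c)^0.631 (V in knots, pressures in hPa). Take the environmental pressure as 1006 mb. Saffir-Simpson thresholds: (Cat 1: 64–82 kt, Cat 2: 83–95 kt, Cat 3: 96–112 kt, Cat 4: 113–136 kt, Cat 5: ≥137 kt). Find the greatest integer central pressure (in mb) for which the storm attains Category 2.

Category 2 begins at V = 83 kt.
Required ΔP = (83/6.1)^(1/0.631) = 13.607^1.585 ≈ 62.63 mb.
P_c ≤ 1006 − 62.63 = 943.37, so the highest integer P_c is 943 mb.

943 mb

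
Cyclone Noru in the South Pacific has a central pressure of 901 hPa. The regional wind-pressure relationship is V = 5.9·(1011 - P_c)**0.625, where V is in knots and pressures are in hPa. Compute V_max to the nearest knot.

111 kt

ΔP = 1011 − 901 = 110 hPa.
110^0.625 ≈ 18.874.
V ≈ 5.9 × 18.874 ≈ 111.4 kt.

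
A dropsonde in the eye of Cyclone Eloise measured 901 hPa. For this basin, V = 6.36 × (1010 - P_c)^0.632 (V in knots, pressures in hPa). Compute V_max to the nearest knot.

ΔP = 1010 − 901 = 109 hPa.
109^0.632 ≈ 19.393.
V ≈ 6.36 × 19.393 ≈ 123.3 kt.

123 kt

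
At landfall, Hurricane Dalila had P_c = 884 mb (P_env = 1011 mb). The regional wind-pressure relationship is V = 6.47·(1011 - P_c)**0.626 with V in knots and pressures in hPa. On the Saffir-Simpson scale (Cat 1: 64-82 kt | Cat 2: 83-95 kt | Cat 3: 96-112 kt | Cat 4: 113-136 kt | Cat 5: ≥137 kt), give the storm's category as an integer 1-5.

ΔP = 1011 − 884 = 127 mb.
V ≈ 6.47 × 127^0.626 = 6.47 × 20.75 ≈ 134 kt.
134 kt falls in the Category 4 band.

4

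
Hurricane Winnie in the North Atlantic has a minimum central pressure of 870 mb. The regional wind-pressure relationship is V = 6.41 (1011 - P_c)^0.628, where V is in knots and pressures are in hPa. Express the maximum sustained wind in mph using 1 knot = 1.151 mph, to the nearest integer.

165 mph

ΔP = 1011 − 870 = 141 mb.
V ≈ 6.41 × 141^0.628 = 6.41 × 22.372 ≈ 143.406 kt.
143.406 × 1.151 ≈ 165.06 mph → 165 mph.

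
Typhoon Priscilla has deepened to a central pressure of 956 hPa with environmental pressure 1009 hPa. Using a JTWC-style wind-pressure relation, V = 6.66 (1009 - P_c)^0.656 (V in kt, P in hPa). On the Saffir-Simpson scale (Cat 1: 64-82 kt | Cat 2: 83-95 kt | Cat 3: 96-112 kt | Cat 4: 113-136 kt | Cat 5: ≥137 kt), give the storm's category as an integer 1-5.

ΔP = 1009 − 956 = 53 hPa.
V ≈ 6.66 × 53^0.656 = 6.66 × 13.52 ≈ 90 kt.
90 kt falls in the Category 2 band.

2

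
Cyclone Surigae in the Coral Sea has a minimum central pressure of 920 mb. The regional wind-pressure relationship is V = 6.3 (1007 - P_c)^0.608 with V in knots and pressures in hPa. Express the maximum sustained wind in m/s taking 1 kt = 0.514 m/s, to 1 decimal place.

ΔP = 1007 − 920 = 87 mb.
V ≈ 6.3 × 87^0.608 = 6.3 × 15.109 ≈ 95.185 kt.
95.185 × 0.514 ≈ 48.93 m/s → 48.9 m/s.

48.9 m/s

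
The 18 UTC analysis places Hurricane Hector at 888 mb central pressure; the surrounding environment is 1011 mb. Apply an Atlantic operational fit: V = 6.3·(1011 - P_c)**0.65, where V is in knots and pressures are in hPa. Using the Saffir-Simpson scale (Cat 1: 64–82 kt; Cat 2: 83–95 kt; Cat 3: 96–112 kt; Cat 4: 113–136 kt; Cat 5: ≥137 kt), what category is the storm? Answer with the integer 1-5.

ΔP = 1011 − 888 = 123 mb.
V ≈ 6.3 × 123^0.65 = 6.3 × 22.83 ≈ 144 kt.
144 kt falls in the Category 5 band.

5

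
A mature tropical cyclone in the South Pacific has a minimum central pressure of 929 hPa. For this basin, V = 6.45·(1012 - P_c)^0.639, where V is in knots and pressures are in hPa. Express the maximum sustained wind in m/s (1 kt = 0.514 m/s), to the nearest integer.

56 m/s

ΔP = 1012 − 929 = 83 hPa.
V ≈ 6.45 × 83^0.639 = 6.45 × 16.838 ≈ 108.605 kt.
108.605 × 0.514 ≈ 55.82 m/s → 56 m/s.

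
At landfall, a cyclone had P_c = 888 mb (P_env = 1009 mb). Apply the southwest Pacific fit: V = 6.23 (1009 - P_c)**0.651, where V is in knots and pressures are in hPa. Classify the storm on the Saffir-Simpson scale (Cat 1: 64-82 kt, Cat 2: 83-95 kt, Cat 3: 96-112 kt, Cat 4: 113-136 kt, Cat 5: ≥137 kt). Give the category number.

5

ΔP = 1009 − 888 = 121 mb.
V ≈ 6.23 × 121^0.651 = 6.23 × 22.69 ≈ 141 kt.
141 kt falls in the Category 5 band.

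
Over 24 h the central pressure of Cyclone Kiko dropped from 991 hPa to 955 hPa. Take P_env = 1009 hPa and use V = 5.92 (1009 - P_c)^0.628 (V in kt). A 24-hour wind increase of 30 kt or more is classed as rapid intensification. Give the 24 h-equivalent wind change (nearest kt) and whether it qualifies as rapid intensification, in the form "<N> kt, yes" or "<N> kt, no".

36 kt, yes

V₁: ΔP = 18, V ≈ 5.92 × 18^0.628 ≈ 36.36 kt.
V₂: ΔP = 54, V ≈ 5.92 × 54^0.628 ≈ 72.49 kt.
ΔV over 24 h = 36.13 kt → 24 h equivalent = 36.13 × 24/24 ≈ 36.13 kt.
36 kt ≥ 30 kt ⇒ rapid intensification.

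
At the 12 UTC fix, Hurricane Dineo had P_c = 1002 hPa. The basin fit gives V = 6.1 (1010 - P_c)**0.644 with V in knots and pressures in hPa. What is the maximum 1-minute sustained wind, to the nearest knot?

23 kt

ΔP = 1010 − 1002 = 8 hPa.
8^0.644 ≈ 3.816.
V ≈ 6.1 × 3.816 ≈ 23.3 kt.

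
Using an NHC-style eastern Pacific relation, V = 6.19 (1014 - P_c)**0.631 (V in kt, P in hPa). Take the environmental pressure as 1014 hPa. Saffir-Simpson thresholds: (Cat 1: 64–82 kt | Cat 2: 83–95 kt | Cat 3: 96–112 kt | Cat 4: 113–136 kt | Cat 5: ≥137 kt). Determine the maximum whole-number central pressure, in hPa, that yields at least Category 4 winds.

914 hPa

Category 4 begins at V = 113 kt.
Required ΔP = (113/6.19)^(1/0.631) = 18.255^1.585 ≈ 99.78 hPa.
P_c ≤ 1014 − 99.78 = 914.22, so the highest integer P_c is 914 hPa.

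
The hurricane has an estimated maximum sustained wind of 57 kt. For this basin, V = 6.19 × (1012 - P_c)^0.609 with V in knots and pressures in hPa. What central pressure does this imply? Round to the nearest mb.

974 mb

ΔP = (V / 6.19)^(1/0.609) = (57/6.19)^1.642.
57/6.19 = 9.208; 9.208^1.642 ≈ 38.30 mb.
P_c = 1012 − 38.30 = 973.70 ≈ 974 mb.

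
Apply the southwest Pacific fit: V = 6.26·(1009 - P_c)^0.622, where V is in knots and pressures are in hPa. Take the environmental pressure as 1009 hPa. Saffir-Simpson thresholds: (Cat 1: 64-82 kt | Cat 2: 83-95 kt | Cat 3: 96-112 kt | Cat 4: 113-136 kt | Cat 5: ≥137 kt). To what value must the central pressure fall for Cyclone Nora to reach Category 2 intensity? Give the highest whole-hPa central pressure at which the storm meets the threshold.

945 hPa

Category 2 begins at V = 83 kt.
Required ΔP = (83/6.26)^(1/0.622) = 13.259^1.608 ≈ 63.78 hPa.
P_c ≤ 1009 − 63.78 = 945.22, so the highest integer P_c is 945 hPa.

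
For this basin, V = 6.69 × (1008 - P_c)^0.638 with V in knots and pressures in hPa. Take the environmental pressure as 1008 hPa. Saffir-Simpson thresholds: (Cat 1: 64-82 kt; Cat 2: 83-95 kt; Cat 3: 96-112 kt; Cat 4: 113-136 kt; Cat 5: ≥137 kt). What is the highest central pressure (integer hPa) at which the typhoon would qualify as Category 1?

Category 1 begins at V = 64 kt.
Required ΔP = (64/6.69)^(1/0.638) = 9.567^1.567 ≈ 34.45 hPa.
P_c ≤ 1008 − 34.45 = 973.55, so the highest integer P_c is 973 hPa.

973 hPa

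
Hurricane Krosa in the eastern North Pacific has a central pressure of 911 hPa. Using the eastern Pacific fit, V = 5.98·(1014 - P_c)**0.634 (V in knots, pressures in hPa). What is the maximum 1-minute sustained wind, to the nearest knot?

113 kt

ΔP = 1014 − 911 = 103 hPa.
103^0.634 ≈ 18.886.
V ≈ 5.98 × 18.886 ≈ 112.9 kt.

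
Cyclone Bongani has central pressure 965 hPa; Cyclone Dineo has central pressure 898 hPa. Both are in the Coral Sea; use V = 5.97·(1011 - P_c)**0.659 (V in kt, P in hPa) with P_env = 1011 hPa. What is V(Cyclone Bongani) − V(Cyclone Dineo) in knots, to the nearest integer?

Cyclone Bongani: ΔP = 46; V ≈ 5.97 × 46^0.659 ≈ 74.43 kt.
Cyclone Dineo: ΔP = 113; V ≈ 5.97 × 113^0.659 ≈ 134.57 kt.
Difference ≈ 74.43 − 134.57 = -60.14 → -60 kt.

-60 kt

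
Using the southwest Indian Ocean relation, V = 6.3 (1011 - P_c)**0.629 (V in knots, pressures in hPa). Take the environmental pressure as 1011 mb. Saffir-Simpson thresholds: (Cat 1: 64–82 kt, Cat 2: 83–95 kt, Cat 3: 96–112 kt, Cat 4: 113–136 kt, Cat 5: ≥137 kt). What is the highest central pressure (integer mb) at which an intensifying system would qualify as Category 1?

Category 1 begins at V = 64 kt.
Required ΔP = (64/6.3)^(1/0.629) = 10.159^1.590 ≈ 39.87 mb.
P_c ≤ 1011 − 39.87 = 971.13, so the highest integer P_c is 971 mb.

971 mb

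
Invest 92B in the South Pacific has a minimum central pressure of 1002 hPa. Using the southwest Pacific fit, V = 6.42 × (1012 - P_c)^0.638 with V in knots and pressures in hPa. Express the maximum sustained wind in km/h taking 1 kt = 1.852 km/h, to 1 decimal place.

ΔP = 1012 − 1002 = 10 hPa.
V ≈ 6.42 × 10^0.638 = 6.42 × 4.345 ≈ 27.896 kt.
27.896 × 1.852 ≈ 51.66 km/h → 51.7 km/h.

51.7 km/h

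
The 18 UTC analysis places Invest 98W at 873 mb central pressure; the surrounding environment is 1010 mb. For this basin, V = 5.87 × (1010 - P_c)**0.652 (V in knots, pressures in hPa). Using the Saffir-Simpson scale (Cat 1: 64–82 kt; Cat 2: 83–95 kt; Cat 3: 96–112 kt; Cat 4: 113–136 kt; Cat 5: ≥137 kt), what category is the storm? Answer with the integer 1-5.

5

ΔP = 1010 − 873 = 137 mb.
V ≈ 5.87 × 137^0.652 = 5.87 × 24.73 ≈ 145 kt.
145 kt falls in the Category 5 band.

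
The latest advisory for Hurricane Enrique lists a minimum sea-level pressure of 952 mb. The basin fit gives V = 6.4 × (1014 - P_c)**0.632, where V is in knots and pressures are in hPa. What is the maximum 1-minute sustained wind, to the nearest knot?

87 kt

ΔP = 1014 − 952 = 62 mb.
62^0.632 ≈ 13.577.
V ≈ 6.4 × 13.577 ≈ 86.9 kt.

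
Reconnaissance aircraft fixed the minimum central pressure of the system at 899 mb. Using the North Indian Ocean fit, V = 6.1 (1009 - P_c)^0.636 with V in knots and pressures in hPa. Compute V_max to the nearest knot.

ΔP = 1009 − 899 = 110 mb.
110^0.636 ≈ 19.876.
V ≈ 6.1 × 19.876 ≈ 121.2 kt.

121 kt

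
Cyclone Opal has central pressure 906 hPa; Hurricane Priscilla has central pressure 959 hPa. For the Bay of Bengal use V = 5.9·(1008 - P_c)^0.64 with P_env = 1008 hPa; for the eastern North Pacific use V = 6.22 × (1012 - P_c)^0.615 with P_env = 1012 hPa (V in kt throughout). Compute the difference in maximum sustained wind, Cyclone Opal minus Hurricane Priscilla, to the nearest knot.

42 kt

Cyclone Opal: ΔP = 102; V ≈ 5.9 × 102^0.64 ≈ 113.86 kt.
Hurricane Priscilla: ΔP = 53; V ≈ 6.22 × 53^0.615 ≈ 71.49 kt.
Difference ≈ 113.86 − 71.49 = 42.37 → 42 kt.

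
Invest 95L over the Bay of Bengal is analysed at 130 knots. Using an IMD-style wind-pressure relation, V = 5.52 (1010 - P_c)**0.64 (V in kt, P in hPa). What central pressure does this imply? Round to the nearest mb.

871 mb

ΔP = (V / 5.52)^(1/0.64) = (130/5.52)^1.562.
130/5.52 = 23.551; 23.551^1.562 ≈ 139.24 mb.
P_c = 1010 − 139.24 = 870.76 ≈ 871 mb.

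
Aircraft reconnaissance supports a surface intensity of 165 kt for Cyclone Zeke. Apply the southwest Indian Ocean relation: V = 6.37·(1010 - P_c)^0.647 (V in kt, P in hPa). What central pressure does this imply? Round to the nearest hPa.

857 hPa

ΔP = (V / 6.37)^(1/0.647) = (165/6.37)^1.546.
165/6.37 = 25.903; 25.903^1.546 ≈ 152.92 hPa.
P_c = 1010 − 152.92 = 857.08 ≈ 857 hPa.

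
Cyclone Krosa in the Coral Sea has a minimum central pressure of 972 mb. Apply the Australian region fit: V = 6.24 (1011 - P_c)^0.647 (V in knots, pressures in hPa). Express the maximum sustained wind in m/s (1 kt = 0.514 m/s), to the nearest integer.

34 m/s

ΔP = 1011 − 972 = 39 mb.
V ≈ 6.24 × 39^0.647 = 6.24 × 10.701 ≈ 66.773 kt.
66.773 × 0.514 ≈ 34.32 m/s → 34 m/s.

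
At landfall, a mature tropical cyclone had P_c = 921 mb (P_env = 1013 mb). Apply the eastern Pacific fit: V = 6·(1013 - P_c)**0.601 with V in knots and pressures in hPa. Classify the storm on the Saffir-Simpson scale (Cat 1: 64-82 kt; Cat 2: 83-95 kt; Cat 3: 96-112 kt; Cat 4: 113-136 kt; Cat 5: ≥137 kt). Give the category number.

2

ΔP = 1013 − 921 = 92 mb.
V ≈ 6 × 92^0.601 = 6 × 15.14 ≈ 91 kt.
91 kt falls in the Category 2 band.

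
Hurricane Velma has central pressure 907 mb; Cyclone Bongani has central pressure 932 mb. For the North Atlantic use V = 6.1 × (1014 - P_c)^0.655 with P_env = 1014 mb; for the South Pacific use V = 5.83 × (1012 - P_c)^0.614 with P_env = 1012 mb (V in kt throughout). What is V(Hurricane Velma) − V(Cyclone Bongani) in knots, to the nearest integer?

44 kt

Hurricane Velma: ΔP = 107; V ≈ 6.1 × 107^0.655 ≈ 130.19 kt.
Cyclone Bongani: ΔP = 80; V ≈ 5.83 × 80^0.614 ≈ 85.93 kt.
Difference ≈ 130.19 − 85.93 = 44.26 → 44 kt.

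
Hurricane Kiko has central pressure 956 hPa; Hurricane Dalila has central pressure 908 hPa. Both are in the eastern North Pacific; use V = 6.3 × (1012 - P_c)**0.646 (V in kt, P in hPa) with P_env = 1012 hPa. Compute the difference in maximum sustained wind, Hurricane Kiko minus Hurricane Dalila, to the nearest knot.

Hurricane Kiko: ΔP = 56; V ≈ 6.3 × 56^0.646 ≈ 84.85 kt.
Hurricane Dalila: ΔP = 104; V ≈ 6.3 × 104^0.646 ≈ 126.57 kt.
Difference ≈ 84.85 − 126.57 = -41.72 → -42 kt.

-42 kt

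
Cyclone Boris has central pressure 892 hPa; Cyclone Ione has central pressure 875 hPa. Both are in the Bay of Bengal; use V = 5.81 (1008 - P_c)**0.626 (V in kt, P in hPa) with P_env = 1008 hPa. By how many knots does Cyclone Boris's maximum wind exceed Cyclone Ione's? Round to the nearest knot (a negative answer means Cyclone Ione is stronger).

Cyclone Boris: ΔP = 116; V ≈ 5.81 × 116^0.626 ≈ 113.90 kt.
Cyclone Ione: ΔP = 133; V ≈ 5.81 × 133^0.626 ≈ 124.08 kt.
Difference ≈ 113.90 − 124.08 = -10.18 → -10 kt.

-10 kt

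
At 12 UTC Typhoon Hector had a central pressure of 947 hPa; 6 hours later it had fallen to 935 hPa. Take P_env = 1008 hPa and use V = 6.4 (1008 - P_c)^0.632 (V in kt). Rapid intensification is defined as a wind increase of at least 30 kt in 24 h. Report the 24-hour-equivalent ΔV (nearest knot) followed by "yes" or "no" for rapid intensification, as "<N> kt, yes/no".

V₁: ΔP = 61, V ≈ 6.4 × 61^0.632 ≈ 86.00 kt.
V₂: ΔP = 73, V ≈ 6.4 × 73^0.632 ≈ 96.34 kt.
ΔV over 6 h = 10.34 kt → 24 h equivalent = 10.34 × 24/6 ≈ 41.36 kt.
41 kt ≥ 30 kt ⇒ rapid intensification.

41 kt, yes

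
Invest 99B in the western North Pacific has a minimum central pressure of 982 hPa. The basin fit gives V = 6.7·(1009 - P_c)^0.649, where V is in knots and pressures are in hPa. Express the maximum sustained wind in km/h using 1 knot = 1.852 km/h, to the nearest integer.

ΔP = 1009 − 982 = 27 hPa.
V ≈ 6.7 × 27^0.649 = 6.7 × 8.491 ≈ 56.889 kt.
56.889 × 1.852 ≈ 105.36 km/h → 105 km/h.

105 km/h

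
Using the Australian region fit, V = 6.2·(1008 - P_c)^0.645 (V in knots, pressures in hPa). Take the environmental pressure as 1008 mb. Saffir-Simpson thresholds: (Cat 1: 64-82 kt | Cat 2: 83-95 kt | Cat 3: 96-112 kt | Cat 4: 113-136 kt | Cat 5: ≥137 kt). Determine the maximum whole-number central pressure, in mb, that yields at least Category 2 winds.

952 mb

Category 2 begins at V = 83 kt.
Required ΔP = (83/6.2)^(1/0.645) = 13.387^1.550 ≈ 55.82 mb.
P_c ≤ 1008 − 55.82 = 952.18, so the highest integer P_c is 952 mb.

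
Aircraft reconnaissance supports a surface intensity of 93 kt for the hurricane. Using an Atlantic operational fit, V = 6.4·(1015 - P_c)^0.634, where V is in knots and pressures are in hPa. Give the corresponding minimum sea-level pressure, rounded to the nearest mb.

ΔP = (V / 6.4)^(1/0.634) = (93/6.4)^1.577.
93/6.4 = 14.531; 14.531^1.577 ≈ 68.12 mb.
P_c = 1015 − 68.12 = 946.88 ≈ 947 mb.

947 mb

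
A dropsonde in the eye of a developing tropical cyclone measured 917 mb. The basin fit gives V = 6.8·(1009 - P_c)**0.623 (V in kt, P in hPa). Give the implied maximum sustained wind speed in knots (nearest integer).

114 kt

ΔP = 1009 − 917 = 92 mb.
92^0.623 ≈ 16.728.
V ≈ 6.8 × 16.728 ≈ 113.7 kt.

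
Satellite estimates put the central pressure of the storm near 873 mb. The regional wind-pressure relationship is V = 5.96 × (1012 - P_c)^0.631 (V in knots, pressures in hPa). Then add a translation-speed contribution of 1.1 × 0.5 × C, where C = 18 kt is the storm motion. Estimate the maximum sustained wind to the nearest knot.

ΔP = 1012 − 873 = 139 mb.
139^0.631 ≈ 22.503.
V ≈ 5.96 × 22.503 ≈ 134.1 kt.
Translation term: 1.1 × 0.5 × 18 = 9.9 kt.
Corrected V ≈ 144 kt → 144 kt.

144 kt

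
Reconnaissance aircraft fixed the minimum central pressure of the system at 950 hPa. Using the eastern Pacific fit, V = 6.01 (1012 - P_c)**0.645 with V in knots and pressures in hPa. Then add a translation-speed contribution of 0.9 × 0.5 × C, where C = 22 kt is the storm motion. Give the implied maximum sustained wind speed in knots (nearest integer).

ΔP = 1012 − 950 = 62 hPa.
62^0.645 ≈ 14.325.
V ≈ 6.01 × 14.325 ≈ 86.1 kt.
Translation term: 0.9 × 0.5 × 22 = 9.9 kt.
Corrected V ≈ 96 kt → 96 kt.

96 kt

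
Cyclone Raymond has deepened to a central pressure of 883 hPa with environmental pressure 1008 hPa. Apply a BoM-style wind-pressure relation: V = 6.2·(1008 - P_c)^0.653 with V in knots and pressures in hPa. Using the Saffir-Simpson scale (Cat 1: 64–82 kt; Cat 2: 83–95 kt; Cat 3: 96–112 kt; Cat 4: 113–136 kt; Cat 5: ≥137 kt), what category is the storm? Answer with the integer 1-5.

5

ΔP = 1008 − 883 = 125 hPa.
V ≈ 6.2 × 125^0.653 = 6.2 × 23.40 ≈ 145 kt.
145 kt falls in the Category 5 band.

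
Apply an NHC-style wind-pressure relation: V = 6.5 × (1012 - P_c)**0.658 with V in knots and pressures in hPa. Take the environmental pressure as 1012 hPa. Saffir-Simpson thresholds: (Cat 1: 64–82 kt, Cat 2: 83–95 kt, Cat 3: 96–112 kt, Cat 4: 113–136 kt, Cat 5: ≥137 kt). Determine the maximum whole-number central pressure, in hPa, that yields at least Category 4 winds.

935 hPa

Category 4 begins at V = 113 kt.
Required ΔP = (113/6.5)^(1/0.658) = 17.385^1.520 ≈ 76.69 hPa.
P_c ≤ 1012 − 76.69 = 935.31, so the highest integer P_c is 935 hPa.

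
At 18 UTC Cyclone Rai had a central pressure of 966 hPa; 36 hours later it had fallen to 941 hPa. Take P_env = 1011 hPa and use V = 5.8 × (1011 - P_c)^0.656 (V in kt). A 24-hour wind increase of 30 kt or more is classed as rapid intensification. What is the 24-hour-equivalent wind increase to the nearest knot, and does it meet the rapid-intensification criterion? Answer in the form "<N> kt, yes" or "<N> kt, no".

16 kt, no

V₁: ΔP = 45, V ≈ 5.8 × 45^0.656 ≈ 70.46 kt.
V₂: ΔP = 70, V ≈ 5.8 × 70^0.656 ≈ 94.15 kt.
ΔV over 36 h = 23.69 kt → 24 h equivalent = 23.69 × 24/36 ≈ 15.79 kt.
16 kt < 30 kt ⇒ not rapid intensification.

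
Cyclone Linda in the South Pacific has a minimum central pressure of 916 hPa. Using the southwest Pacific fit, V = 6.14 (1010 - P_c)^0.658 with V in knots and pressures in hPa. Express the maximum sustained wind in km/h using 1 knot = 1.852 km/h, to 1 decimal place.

226.0 km/h

ΔP = 1010 − 916 = 94 hPa.
V ≈ 6.14 × 94^0.658 = 6.14 × 19.876 ≈ 122.036 kt.
122.036 × 1.852 ≈ 226.01 km/h → 226.0 km/h.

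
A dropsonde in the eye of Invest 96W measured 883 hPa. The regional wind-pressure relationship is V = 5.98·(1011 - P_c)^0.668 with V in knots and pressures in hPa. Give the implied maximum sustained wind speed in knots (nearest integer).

ΔP = 1011 − 883 = 128 hPa.
128^0.668 ≈ 25.563.
V ≈ 5.98 × 25.563 ≈ 152.9 kt.

153 kt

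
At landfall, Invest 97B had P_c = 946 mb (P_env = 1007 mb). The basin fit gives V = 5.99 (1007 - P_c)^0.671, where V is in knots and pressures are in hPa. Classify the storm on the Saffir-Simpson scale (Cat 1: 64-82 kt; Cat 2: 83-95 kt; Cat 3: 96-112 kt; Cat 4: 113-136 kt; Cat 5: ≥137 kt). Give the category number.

2

ΔP = 1007 − 946 = 61 mb.
V ≈ 5.99 × 61^0.671 = 5.99 × 15.77 ≈ 94 kt.
94 kt falls in the Category 2 band.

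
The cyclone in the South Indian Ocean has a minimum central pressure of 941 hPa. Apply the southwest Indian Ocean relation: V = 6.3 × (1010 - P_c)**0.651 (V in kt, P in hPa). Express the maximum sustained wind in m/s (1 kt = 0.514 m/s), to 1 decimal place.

ΔP = 1010 − 941 = 69 hPa.
V ≈ 6.3 × 69^0.651 = 6.3 × 15.743 ≈ 99.182 kt.
99.182 × 0.514 ≈ 50.98 m/s → 51.0 m/s.

51.0 m/s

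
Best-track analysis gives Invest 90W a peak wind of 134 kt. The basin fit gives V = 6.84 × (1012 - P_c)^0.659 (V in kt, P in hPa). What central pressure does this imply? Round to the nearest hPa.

921 hPa

ΔP = (V / 6.84)^(1/0.659) = (134/6.84)^1.517.
134/6.84 = 19.591; 19.591^1.517 ≈ 91.33 hPa.
P_c = 1012 − 91.33 = 920.67 ≈ 921 hPa.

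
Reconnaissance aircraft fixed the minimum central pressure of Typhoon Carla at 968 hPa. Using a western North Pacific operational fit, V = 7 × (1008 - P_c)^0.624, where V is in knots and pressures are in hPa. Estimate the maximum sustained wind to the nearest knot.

ΔP = 1008 − 968 = 40 hPa.
40^0.624 ≈ 9.993.
V ≈ 7 × 9.993 ≈ 69.9 kt.

70 kt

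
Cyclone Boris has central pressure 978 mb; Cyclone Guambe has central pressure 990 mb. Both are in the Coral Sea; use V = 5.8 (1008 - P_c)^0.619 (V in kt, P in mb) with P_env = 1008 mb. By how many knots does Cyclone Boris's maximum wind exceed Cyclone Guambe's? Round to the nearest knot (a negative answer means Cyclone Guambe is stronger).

13 kt

Cyclone Boris: ΔP = 30; V ≈ 5.8 × 30^0.619 ≈ 47.62 kt.
Cyclone Guambe: ΔP = 18; V ≈ 5.8 × 18^0.619 ≈ 34.71 kt.
Difference ≈ 47.62 − 34.71 = 12.91 → 13 kt.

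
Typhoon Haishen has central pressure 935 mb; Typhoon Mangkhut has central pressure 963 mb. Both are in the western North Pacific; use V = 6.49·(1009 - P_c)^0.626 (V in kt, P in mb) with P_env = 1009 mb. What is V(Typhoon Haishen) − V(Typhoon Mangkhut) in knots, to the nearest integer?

25 kt

Typhoon Haishen: ΔP = 74; V ≈ 6.49 × 74^0.626 ≈ 96.02 kt.
Typhoon Mangkhut: ΔP = 46; V ≈ 6.49 × 46^0.626 ≈ 71.31 kt.
Difference ≈ 96.02 − 71.31 = 24.71 → 25 kt.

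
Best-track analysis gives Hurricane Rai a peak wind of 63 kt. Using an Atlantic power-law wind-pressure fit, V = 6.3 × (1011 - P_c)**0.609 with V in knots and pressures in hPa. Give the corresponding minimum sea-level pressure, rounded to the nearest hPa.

967 hPa

ΔP = (V / 6.3)^(1/0.609) = (63/6.3)^1.642.
63/6.3 = 10.000; 10.000^1.642 ≈ 43.86 hPa.
P_c = 1011 − 43.86 = 967.14 ≈ 967 hPa.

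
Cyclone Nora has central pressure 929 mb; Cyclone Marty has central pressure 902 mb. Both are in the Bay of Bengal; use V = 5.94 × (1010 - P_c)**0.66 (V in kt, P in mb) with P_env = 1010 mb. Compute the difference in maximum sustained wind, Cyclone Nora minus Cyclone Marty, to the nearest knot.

Cyclone Nora: ΔP = 81; V ≈ 5.94 × 81^0.66 ≈ 107.99 kt.
Cyclone Marty: ΔP = 108; V ≈ 5.94 × 108^0.66 ≈ 130.57 kt.
Difference ≈ 107.99 − 130.57 = -22.58 → -23 kt.

-23 kt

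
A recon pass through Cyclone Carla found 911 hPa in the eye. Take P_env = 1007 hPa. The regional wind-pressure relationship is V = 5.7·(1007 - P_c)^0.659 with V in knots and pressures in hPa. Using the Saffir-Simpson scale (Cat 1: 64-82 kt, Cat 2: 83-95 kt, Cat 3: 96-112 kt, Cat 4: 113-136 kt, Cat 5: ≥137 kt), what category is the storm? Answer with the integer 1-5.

ΔP = 1007 − 911 = 96 hPa.
V ≈ 5.7 × 96^0.659 = 5.7 × 20.24 ≈ 115 kt.
115 kt falls in the Category 4 band.

4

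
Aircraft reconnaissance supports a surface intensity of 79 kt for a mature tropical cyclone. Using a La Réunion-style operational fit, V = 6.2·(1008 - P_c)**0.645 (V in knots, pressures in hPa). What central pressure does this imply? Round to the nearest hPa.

ΔP = (V / 6.2)^(1/0.645) = (79/6.2)^1.550.
79/6.2 = 12.742; 12.742^1.550 ≈ 51.71 hPa.
P_c = 1008 − 51.71 = 956.29 ≈ 956 hPa.

956 hPa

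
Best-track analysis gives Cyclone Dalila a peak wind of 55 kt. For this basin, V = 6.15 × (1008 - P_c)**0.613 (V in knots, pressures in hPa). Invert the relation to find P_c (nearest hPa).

ΔP = (V / 6.15)^(1/0.613) = (55/6.15)^1.631.
55/6.15 = 8.943; 8.943^1.631 ≈ 35.66 hPa.
P_c = 1008 − 35.66 = 972.34 ≈ 972 hPa.

972 hPa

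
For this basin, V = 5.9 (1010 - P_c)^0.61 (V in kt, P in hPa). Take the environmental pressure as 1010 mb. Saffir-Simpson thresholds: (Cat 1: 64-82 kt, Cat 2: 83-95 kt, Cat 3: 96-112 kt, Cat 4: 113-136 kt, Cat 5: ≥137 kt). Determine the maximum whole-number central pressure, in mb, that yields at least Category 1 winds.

Category 1 begins at V = 64 kt.
Required ΔP = (64/5.9)^(1/0.61) = 10.847^1.639 ≈ 49.80 mb.
P_c ≤ 1010 − 49.80 = 960.20, so the highest integer P_c is 960 mb.

960 mb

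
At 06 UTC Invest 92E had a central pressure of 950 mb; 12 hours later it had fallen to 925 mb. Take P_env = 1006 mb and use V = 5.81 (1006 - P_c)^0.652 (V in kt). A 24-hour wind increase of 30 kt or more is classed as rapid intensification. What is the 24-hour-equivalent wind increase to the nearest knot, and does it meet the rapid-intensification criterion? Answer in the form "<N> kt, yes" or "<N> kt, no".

V₁: ΔP = 56, V ≈ 5.81 × 56^0.652 ≈ 80.17 kt.
V₂: ΔP = 81, V ≈ 5.81 × 81^0.652 ≈ 101.98 kt.
ΔV over 12 h = 21.81 kt → 24 h equivalent = 21.81 × 24/12 ≈ 43.62 kt.
44 kt ≥ 30 kt ⇒ rapid intensification.

44 kt, yes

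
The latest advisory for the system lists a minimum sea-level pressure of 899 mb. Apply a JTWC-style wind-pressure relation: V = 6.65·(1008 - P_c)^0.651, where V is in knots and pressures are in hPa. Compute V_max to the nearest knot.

ΔP = 1008 − 899 = 109 mb.
109^0.651 ≈ 21.201.
V ≈ 6.65 × 21.201 ≈ 141.0 kt.

141 kt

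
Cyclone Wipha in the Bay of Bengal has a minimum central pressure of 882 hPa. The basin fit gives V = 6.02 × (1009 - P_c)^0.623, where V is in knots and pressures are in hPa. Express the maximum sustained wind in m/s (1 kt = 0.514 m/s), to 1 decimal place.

63.3 m/s

ΔP = 1009 − 882 = 127 hPa.
V ≈ 6.02 × 127^0.623 = 6.02 × 20.449 ≈ 123.102 kt.
123.102 × 0.514 ≈ 63.27 m/s → 63.3 m/s.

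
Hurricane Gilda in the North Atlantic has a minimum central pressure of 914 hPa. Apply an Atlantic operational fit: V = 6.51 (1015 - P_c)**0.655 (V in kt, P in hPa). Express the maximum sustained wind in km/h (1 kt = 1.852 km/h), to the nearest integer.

248 km/h

ΔP = 1015 − 914 = 101 hPa.
V ≈ 6.51 × 101^0.655 = 6.51 × 20.551 ≈ 133.786 kt.
133.786 × 1.852 ≈ 247.77 km/h → 248 km/h.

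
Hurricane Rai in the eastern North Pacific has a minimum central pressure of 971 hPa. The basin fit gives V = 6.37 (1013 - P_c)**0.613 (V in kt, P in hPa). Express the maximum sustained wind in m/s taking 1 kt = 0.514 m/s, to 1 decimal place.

ΔP = 1013 − 971 = 42 hPa.
V ≈ 6.37 × 42^0.613 = 6.37 × 9.887 ≈ 62.978 kt.
62.978 × 0.514 ≈ 32.37 m/s → 32.4 m/s.

32.4 m/s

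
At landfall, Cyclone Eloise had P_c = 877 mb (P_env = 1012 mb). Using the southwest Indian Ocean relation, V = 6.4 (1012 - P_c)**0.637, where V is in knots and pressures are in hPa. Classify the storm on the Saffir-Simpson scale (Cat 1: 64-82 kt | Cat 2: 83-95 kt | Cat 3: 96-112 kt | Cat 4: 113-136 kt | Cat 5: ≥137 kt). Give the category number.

5

ΔP = 1012 − 877 = 135 mb.
V ≈ 6.4 × 135^0.637 = 6.4 × 22.75 ≈ 146 kt.
146 kt falls in the Category 5 band.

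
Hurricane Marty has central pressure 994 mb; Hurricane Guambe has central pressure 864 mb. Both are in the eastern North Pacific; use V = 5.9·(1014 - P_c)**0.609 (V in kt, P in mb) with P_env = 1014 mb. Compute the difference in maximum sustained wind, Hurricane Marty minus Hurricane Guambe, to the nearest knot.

Hurricane Marty: ΔP = 20; V ≈ 5.9 × 20^0.609 ≈ 36.57 kt.
Hurricane Guambe: ΔP = 150; V ≈ 5.9 × 150^0.609 ≈ 124.76 kt.
Difference ≈ 36.57 − 124.76 = -88.19 → -88 kt.

-88 kt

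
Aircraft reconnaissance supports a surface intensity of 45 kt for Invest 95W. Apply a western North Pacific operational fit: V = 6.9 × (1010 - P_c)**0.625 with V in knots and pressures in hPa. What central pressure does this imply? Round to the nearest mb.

990 mb

ΔP = (V / 6.9)^(1/0.625) = (45/6.9)^1.600.
45/6.9 = 6.522; 6.522^1.600 ≈ 20.09 mb.
P_c = 1010 − 20.09 = 989.91 ≈ 990 mb.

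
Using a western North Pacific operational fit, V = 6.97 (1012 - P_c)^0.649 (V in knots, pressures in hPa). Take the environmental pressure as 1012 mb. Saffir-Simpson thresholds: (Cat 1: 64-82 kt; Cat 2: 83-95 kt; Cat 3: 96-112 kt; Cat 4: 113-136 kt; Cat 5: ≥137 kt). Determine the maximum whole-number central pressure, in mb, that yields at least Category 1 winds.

Category 1 begins at V = 64 kt.
Required ΔP = (64/6.97)^(1/0.649) = 9.182^1.541 ≈ 30.46 mb.
P_c ≤ 1012 − 30.46 = 981.54, so the highest integer P_c is 981 mb.

981 mb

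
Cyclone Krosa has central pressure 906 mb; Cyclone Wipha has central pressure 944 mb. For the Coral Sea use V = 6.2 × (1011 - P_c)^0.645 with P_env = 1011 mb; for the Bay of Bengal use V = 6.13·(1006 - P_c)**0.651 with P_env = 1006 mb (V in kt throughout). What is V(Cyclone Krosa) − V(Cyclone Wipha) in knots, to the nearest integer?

Cyclone Krosa: ΔP = 105; V ≈ 6.2 × 105^0.645 ≈ 124.76 kt.
Cyclone Wipha: ΔP = 62; V ≈ 6.13 × 62^0.651 ≈ 90.01 kt.
Difference ≈ 124.76 − 90.01 = 34.75 → 35 kt.

35 kt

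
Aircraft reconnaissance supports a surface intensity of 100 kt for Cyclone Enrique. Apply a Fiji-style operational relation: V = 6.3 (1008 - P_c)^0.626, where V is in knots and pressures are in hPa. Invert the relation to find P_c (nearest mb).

ΔP = (V / 6.3)^(1/0.626) = (100/6.3)^1.597.
100/6.3 = 15.873; 15.873^1.597 ≈ 82.79 mb.
P_c = 1008 − 82.79 = 925.21 ≈ 925 mb.

925 mb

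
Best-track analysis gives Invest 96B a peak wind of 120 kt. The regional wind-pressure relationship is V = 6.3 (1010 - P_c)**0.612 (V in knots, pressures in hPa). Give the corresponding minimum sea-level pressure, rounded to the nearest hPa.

ΔP = (V / 6.3)^(1/0.612) = (120/6.3)^1.634.
120/6.3 = 19.048; 19.048^1.634 ≈ 123.38 hPa.
P_c = 1010 − 123.38 = 886.62 ≈ 887 hPa.

887 hPa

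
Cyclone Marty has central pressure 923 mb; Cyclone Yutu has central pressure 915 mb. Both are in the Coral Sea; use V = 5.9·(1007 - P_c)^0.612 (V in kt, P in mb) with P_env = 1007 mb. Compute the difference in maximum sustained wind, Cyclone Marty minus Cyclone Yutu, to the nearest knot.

Cyclone Marty: ΔP = 84; V ≈ 5.9 × 84^0.612 ≈ 88.82 kt.
Cyclone Yutu: ΔP = 92; V ≈ 5.9 × 92^0.612 ≈ 93.91 kt.
Difference ≈ 88.82 − 93.91 = -5.09 → -5 kt.

-5 kt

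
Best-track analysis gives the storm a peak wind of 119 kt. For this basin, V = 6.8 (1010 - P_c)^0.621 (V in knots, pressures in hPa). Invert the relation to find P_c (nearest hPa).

910 hPa

ΔP = (V / 6.8)^(1/0.621) = (119/6.8)^1.610.
119/6.8 = 17.500; 17.500^1.610 ≈ 100.39 hPa.
P_c = 1010 − 100.39 = 909.61 ≈ 910 hPa.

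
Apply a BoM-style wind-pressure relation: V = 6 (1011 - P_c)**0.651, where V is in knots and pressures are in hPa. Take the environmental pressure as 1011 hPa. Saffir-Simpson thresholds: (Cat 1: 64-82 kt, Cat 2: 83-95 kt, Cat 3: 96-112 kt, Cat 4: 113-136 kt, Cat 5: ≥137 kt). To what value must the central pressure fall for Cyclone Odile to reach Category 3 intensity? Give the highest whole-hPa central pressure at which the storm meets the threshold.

Category 3 begins at V = 96 kt.
Required ΔP = (96/6)^(1/0.651) = 16.000^1.536 ≈ 70.74 hPa.
P_c ≤ 1011 − 70.74 = 940.26, so the highest integer P_c is 940 hPa.

940 hPa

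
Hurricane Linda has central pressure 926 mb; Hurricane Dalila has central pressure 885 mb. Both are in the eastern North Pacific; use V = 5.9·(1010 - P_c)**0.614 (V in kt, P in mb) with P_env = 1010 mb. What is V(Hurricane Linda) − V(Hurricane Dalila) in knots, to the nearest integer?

-25 kt

Hurricane Linda: ΔP = 84; V ≈ 5.9 × 84^0.614 ≈ 89.61 kt.
Hurricane Dalila: ΔP = 125; V ≈ 5.9 × 125^0.614 ≈ 114.38 kt.
Difference ≈ 89.61 − 114.38 = -24.77 → -25 kt.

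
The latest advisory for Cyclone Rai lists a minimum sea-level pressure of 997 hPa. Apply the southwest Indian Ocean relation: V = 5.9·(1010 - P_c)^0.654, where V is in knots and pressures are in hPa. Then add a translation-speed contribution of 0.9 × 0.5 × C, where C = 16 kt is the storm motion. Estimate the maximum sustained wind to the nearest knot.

ΔP = 1010 − 997 = 13 hPa.
13^0.654 ≈ 5.352.
V ≈ 5.9 × 5.352 ≈ 31.6 kt.
Translation term: 0.9 × 0.5 × 16 = 7.2 kt.
Corrected V ≈ 38.8 kt → 39 kt.

39 kt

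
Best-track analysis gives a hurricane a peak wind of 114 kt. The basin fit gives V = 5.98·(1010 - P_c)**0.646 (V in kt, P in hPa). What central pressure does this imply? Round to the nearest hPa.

ΔP = (V / 5.98)^(1/0.646) = (114/5.98)^1.548.
114/5.98 = 19.064; 19.064^1.548 ≈ 95.88 hPa.
P_c = 1010 − 95.88 = 914.12 ≈ 914 hPa.

914 hPa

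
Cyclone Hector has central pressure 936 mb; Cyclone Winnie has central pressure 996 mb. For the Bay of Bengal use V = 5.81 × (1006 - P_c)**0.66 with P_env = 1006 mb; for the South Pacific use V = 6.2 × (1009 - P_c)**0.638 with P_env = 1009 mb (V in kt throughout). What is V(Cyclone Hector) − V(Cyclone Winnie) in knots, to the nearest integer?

Cyclone Hector: ΔP = 70; V ≈ 5.81 × 70^0.66 ≈ 95.93 kt.
Cyclone Winnie: ΔP = 13; V ≈ 6.2 × 13^0.638 ≈ 31.85 kt.
Difference ≈ 95.93 − 31.85 = 64.08 → 64 kt.

64 kt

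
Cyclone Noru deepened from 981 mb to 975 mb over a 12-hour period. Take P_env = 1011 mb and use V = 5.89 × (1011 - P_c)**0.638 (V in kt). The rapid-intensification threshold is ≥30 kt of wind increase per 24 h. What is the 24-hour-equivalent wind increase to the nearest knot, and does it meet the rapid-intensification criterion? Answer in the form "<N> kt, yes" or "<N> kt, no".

V₁: ΔP = 30, V ≈ 5.89 × 30^0.638 ≈ 51.58 kt.
V₂: ΔP = 36, V ≈ 5.89 × 36^0.638 ≈ 57.95 kt.
ΔV over 12 h = 6.37 kt → 24 h equivalent = 6.37 × 24/12 ≈ 12.74 kt.
13 kt < 30 kt ⇒ not rapid intensification.

13 kt, no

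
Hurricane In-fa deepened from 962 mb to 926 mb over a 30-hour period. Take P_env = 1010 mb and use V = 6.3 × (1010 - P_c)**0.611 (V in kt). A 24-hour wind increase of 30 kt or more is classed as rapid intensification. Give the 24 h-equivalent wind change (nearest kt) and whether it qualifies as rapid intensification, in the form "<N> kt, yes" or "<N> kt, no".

22 kt, no

V₁: ΔP = 48, V ≈ 6.3 × 48^0.611 ≈ 67.08 kt.
V₂: ΔP = 84, V ≈ 6.3 × 84^0.611 ≈ 94.42 kt.
ΔV over 30 h = 27.34 kt → 24 h equivalent = 27.34 × 24/30 ≈ 21.87 kt.
22 kt < 30 kt ⇒ not rapid intensification.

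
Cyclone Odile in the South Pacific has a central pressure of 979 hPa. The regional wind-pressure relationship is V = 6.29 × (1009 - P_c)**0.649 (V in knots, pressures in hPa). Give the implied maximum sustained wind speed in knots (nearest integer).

57 kt

ΔP = 1009 − 979 = 30 hPa.
30^0.649 ≈ 9.092.
V ≈ 6.29 × 9.092 ≈ 57.2 kt.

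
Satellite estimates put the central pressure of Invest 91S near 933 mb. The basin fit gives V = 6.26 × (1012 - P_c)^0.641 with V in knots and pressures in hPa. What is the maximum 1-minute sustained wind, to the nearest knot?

ΔP = 1012 − 933 = 79 mb.
79^0.641 ≈ 16.458.
V ≈ 6.26 × 16.458 ≈ 103.0 kt.

103 kt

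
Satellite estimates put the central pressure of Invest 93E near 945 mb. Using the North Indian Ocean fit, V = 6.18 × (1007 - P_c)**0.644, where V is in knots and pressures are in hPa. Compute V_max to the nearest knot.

88 kt

ΔP = 1007 − 945 = 62 mb.
62^0.644 ≈ 14.266.
V ≈ 6.18 × 14.266 ≈ 88.2 kt.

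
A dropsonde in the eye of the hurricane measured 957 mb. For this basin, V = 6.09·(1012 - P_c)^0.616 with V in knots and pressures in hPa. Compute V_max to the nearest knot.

72 kt

ΔP = 1012 − 957 = 55 mb.
55^0.616 ≈ 11.805.
V ≈ 6.09 × 11.805 ≈ 71.9 kt.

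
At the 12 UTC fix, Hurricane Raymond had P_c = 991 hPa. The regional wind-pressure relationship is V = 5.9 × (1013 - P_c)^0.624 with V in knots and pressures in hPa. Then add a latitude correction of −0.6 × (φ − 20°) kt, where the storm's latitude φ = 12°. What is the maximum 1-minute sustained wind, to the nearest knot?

ΔP = 1013 − 991 = 22 hPa.
22^0.624 ≈ 6.881.
V ≈ 5.9 × 6.881 ≈ 40.6 kt.
Latitude correction: −0.6 × (12 − 20) = 4.8 kt.
Corrected V ≈ 45.4 kt → 45 kt.

45 kt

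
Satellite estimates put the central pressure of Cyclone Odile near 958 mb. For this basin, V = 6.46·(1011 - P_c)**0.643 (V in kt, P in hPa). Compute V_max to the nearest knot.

ΔP = 1011 − 958 = 53 mb.
53^0.643 ≈ 12.844.
V ≈ 6.46 × 12.844 ≈ 83.0 kt.

83 kt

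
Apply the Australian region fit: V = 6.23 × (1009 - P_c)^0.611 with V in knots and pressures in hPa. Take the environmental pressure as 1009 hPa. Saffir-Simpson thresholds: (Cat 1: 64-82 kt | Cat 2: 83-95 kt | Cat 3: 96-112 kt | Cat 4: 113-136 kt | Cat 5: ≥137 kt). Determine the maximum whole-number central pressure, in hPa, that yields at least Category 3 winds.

Category 3 begins at V = 96 kt.
Required ΔP = (96/6.23)^(1/0.611) = 15.409^1.637 ≈ 87.90 hPa.
P_c ≤ 1009 − 87.90 = 921.10, so the highest integer P_c is 921 hPa.

921 hPa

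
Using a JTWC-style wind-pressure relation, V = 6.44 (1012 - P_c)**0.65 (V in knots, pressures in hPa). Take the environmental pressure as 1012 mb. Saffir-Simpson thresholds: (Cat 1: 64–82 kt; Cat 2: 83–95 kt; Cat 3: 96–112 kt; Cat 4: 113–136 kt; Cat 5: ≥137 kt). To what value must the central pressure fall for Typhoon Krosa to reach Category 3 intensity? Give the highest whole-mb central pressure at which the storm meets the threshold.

Category 3 begins at V = 96 kt.
Required ΔP = (96/6.44)^(1/0.65) = 14.907^1.538 ≈ 63.86 mb.
P_c ≤ 1012 − 63.86 = 948.14, so the highest integer P_c is 948 mb.

948 mb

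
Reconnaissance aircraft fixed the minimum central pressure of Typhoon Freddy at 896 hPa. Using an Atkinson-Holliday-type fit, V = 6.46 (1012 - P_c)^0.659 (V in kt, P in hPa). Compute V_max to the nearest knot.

148 kt

ΔP = 1012 − 896 = 116 hPa.
116^0.659 ≈ 22.934.
V ≈ 6.46 × 22.934 ≈ 148.2 kt.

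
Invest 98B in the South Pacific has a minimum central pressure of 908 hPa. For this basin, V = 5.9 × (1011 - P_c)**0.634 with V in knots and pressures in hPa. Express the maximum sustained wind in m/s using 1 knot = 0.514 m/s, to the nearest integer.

ΔP = 1011 − 908 = 103 hPa.
V ≈ 5.9 × 103^0.634 = 5.9 × 18.886 ≈ 111.427 kt.
111.427 × 0.514 ≈ 57.27 m/s → 57 m/s.

57 m/s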